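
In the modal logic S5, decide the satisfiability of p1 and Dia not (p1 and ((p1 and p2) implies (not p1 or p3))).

Yes, satisfiable

1. p1 and Dia not (p1 and ((p1 and p2) implies (not p1 or p3))), 0
2. p1, 0
3. Dia not (p1 and ((p1 and p2) implies (not p1 or p3))), 0
4. not (p1 and ((p1 and p2) implies (not p1 or p3))), 1
5. not ((p1 and p2) implies (not p1 or p3)), 1
6. p1 and p2, 1
7. not (not p1 or p3), 1
8. p1, 1
9. p2, 1
10. not p3, 1
Accessibility: 0R0, 0R1, 1R0, 1R1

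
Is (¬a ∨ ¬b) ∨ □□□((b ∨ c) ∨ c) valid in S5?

Not valid

Tableau for the negation ¬((¬a ∨ ¬b) ∨ □□□((b ∨ c) ∨ c)):
1. ¬((¬a ∨ ¬b) ∨ □□□((b ∨ c) ∨ c)), u
2. ¬(¬a ∨ ¬b), u   [¬∨-rule on 1]
3. ¬□□□((b ∨ c) ∨ c), u   [¬∨-rule on 1]
4. a, u   [¬∨-rule on 2]
5. b, u   [¬∨-rule on 2]
6. ¬□□((b ∨ c) ∨ c), v   [¬□-rule on 3: fresh world v, uRv]
7. ¬□((b ∨ c) ∨ c), w   [¬□-rule on 6: fresh world w, vRw]
8. ¬((b ∨ c) ∨ c), x   [¬□-rule on 7: fresh world x, wRx]
9. ¬(b ∨ c), x   [¬∨-rule on 8]
10. ¬c, x   [¬∨-rule on 8]
11. ¬b, x   [¬∨-rule on 9]
Accessibility: uRu, uRv, uRw, uRx, vRu, vRv, vRw, vRx, wRu, wRv, wRw, wRx, xRu, xRv, xRw, xRx
The negation has an open branch (countermodel exists).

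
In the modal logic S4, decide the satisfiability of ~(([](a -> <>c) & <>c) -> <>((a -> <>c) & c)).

Unsatisfiable (every branch closes)

1. ~(([](a -> <>c) & <>c) -> <>((a -> <>c) & c)), 0
2. [](a -> <>c) & <>c, 0   [~->-rule on 1]
3. ~<>((a -> <>c) & c), 0   [~->-rule on 1]
4. [](a -> <>c), 0   [&-rule on 2]
5. <>c, 0   [&-rule on 2]
6. ~((a -> <>c) & c), 0   [~<>-rule on 3 via 0R0]
7. a -> <>c, 0   [[]-rule on 4 via 0R0]
8. ~c, 0   [~&-rule on 6 (branches; this branch)]
9. c, 1   [<>-rule on 5: fresh world 1, 0R1]
10. ~((a -> <>c) & c), 1   [~<>-rule on 3 via 0R1]
11. a -> <>c, 1   [[]-rule on 4 via 0R1]
12. ~(a -> <>c), 1   [~&-rule on 10 (branches; this branch)]
13. a, 1   [~->-rule on 12]
14. ~<>c, 1   [~->-rule on 12]
15. ~c, 1   [~<>-rule on 14 via 1R1]
Accessibility: 0R0, 0R1, 1R1
Branch closes: c and ~c both at 1.
Every branch closes; the branch above is one of them.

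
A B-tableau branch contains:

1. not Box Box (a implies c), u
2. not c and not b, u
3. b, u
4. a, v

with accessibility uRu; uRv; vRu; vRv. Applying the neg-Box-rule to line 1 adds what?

a fresh world w with uRw, and not Box (a implies c) at w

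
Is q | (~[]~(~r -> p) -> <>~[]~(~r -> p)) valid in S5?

Valid in S5

Tableau for the negation ~(q | (~[]~(~r -> p) -> <>~[]~(~r -> p))):
1. ~(q | (~[]~(~r -> p) -> <>~[]~(~r -> p))), u
2. ~q, u   [~|-rule on 1]
3. ~(~[]~(~r -> p) -> <>~[]~(~r -> p)), u   [~|-rule on 1]
4. ~[]~(~r -> p), u   [~->-rule on 3]
5. ~<>~[]~(~r -> p), u   [~->-rule on 3]
6. []~(~r -> p), u   [~<>-rule on 5 via uRu]
7. ~(~r -> p), u   [[]-rule on 6 via uRu]
8. ~r, u   [~->-rule on 7]
9. ~p, u   [~->-rule on 7]
10. ~r -> p, v   [~[]-rule on 4: fresh world v, uRv]
11. []~(~r -> p), v   [~<>-rule on 5 via uRv]
12. ~(~r -> p), v   [[]-rule on 6 via uRv]
13. ~r, v   [~->-rule on 12]
14. ~p, v   [~->-rule on 12]
15. p, v   [->-rule on 10 (branches; this branch)]
Accessibility: uRu, uRv, vRu, vRv
Branch closes: p and ~p both at v.
Every branch of the negation's tableau closes; the branch above is one of them.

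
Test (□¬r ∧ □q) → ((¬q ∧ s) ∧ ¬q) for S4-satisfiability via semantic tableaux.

Yes, satisfiable

1. (□¬r ∧ □q) → ((¬q ∧ s) ∧ ¬q), w0
2. (¬q ∧ s) ∧ ¬q, w0
3. ¬q ∧ s, w0
4. ¬q, w0
5. s, w0
Accessibility: w0Rw0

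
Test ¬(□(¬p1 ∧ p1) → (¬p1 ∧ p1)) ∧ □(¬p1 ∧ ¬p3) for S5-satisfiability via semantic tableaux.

Unsatisfiable

1. ¬(□(¬p1 ∧ p1) → (¬p1 ∧ p1)) ∧ □(¬p1 ∧ ¬p3), 0
2. ¬(□(¬p1 ∧ p1) → (¬p1 ∧ p1)), 0
3. □(¬p1 ∧ ¬p3), 0
4. □(¬p1 ∧ p1), 0
5. ¬(¬p1 ∧ p1), 0
6. ¬p1 ∧ ¬p3, 0
7. ¬p1, 0
8. ¬p3, 0
9. ¬p1 ∧ p1, 0
10. p1, 0
Accessibility: 0R0
Branch closes: p1 and ¬p1 both at 0.
(One branch shown.) All branches close.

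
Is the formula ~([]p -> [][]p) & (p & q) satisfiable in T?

1. ~([]p -> [][]p) & (p & q), 0
2. ~([]p -> [][]p), 0
3. p & q, 0
4. []p, 0
5. ~[][]p, 0
6. p, 0
7. q, 0
8. ~[]p, 1
9. p, 1
10. ~p, 2
Accessibility: 0R0, 0R1, 1R1, 1R2, 2R2

Yes, satisfiable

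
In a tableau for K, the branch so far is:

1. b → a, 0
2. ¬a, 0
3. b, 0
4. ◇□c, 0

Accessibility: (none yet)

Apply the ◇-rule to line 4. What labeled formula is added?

a fresh world 1 with 0R1, and □c at 1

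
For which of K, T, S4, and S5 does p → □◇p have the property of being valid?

S5-tableau for the negation ¬(p → □◇p):
1. ¬(p → □◇p), u
2. p, u   [¬→-rule on 1]
3. ¬□◇p, u   [¬→-rule on 1]
4. ¬◇p, v   [¬□-rule on 3: fresh world v, uRv]
5. ¬p, u   [¬◇-rule on 4 via vRu]
Accessibility: uRu, uRv, vRu, vRv
Branch closes: p and ¬p both at u.
Every branch closes (one shown): valid in S5.
S4-tableau for the negation ¬(p → □◇p):
1. ¬(p → □◇p), u
2. p, u   [¬→-rule on 1]
3. ¬□◇p, u   [¬→-rule on 1]
4. ¬◇p, v   [¬□-rule on 3: fresh world v, uRv]
5. ¬p, v   [¬◇-rule on 4 via vRv]
Accessibility: uRu, uRv, vRv
Complete open branch: countermodel on an S4-frame, so not valid in S4, nor in K, T (the same frame is also a K-frame and a T-frame).

S5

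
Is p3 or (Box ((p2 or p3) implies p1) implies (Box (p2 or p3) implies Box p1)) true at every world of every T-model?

Tableau for the negation not (p3 or (Box ((p2 or p3) implies p1) implies (Box (p2 or p3) implies Box p1))):
1. not (p3 or (Box ((p2 or p3) implies p1) implies (Box (p2 or p3) implies Box p1))), w0
2. not p3, w0
3. not (Box ((p2 or p3) implies p1) implies (Box (p2 or p3) implies Box p1)), w0
4. Box ((p2 or p3) implies p1), w0
5. not (Box (p2 or p3) implies Box p1), w0
6. Box (p2 or p3), w0
7. not Box p1, w0
8. (p2 or p3) implies p1, w0
9. p2 or p3, w0
10. p1, w0
11. p2, w0
12. not p1, w1
13. (p2 or p3) implies p1, w1
14. p2 or p3, w1
15. not (p2 or p3), w1
16. not p2, w1
17. not p3, w1
18. p3, w1
Accessibility: w0Rw0, w0Rw1, w1Rw1
Branch closes: p3 and not p3 both at w1.
Every branch of the negation's tableau closes; the branch above is one of them.

Yes, valid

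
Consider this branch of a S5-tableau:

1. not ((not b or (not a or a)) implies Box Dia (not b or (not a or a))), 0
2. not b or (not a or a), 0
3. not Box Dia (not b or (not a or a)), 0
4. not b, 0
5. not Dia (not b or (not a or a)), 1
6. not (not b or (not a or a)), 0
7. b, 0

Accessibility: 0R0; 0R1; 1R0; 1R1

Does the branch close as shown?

Both b and not b appear at 0.

Yes, closed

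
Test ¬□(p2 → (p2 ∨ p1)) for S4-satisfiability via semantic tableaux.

1. ¬□(p2 → (p2 ∨ p1)), u
2. ¬(p2 → (p2 ∨ p1)), v
3. p2, v
4. ¬(p2 ∨ p1), v
5. ¬p2, v
6. ¬p1, v
Accessibility: uRu, uRv, vRv
Branch closes: p2 and ¬p2 both at v.
Every branch closes; the branch above is one of them.

Unsatisfiable (every branch closes)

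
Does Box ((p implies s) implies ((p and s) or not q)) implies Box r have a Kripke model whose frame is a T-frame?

1. Box ((p implies s) implies ((p and s) or not q)) implies Box r, u
2. Box r, u   [implies-rule on 1 (branches; this branch)]
3. r, u   [Box-rule on 2 via uRu]
Accessibility: uRu

Yes, satisfiable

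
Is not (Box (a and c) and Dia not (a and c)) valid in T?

Valid in T

Tableau for the negation Box (a and c) and Dia not (a and c):
1. Box (a and c) and Dia not (a and c), w0
2. Box (a and c), w0
3. Dia not (a and c), w0
4. a and c, w0
5. a, w0
6. c, w0
7. not (a and c), w1
8. a and c, w1
9. a, w1
10. c, w1
11. not c, w1
Accessibility: w0Rw0, w0Rw1, w1Rw1
Branch closes: c and not c both at w1.
All branches of the negation close; one closing branch shown above.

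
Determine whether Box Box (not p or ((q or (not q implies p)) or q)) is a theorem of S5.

Tableau for the negation not Box Box (not p or ((q or (not q implies p)) or q)):
1. not Box Box (not p or ((q or (not q implies p)) or q)), u
2. not Box (not p or ((q or (not q implies p)) or q)), v
3. not (not p or ((q or (not q implies p)) or q)), w
4. p, w
5. not ((q or (not q implies p)) or q), w
6. not (q or (not q implies p)), w
7. not q, w
8. not (not q implies p), w
9. not p, w
Accessibility: uRu, uRv, uRw, vRu, vRv, vRw, wRu, wRv, wRw
Branch closes: p and not p both at w.
All branches of the negation close; one closing branch shown above.

Valid in S5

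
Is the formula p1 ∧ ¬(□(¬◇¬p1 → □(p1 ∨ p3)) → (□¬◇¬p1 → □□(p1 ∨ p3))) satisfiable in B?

Unsatisfiable

1. p1 ∧ ¬(□(¬◇¬p1 → □(p1 ∨ p3)) → (□¬◇¬p1 → □□(p1 ∨ p3))), 0
2. p1, 0
3. ¬(□(¬◇¬p1 → □(p1 ∨ p3)) → (□¬◇¬p1 → □□(p1 ∨ p3))), 0
4. □(¬◇¬p1 → □(p1 ∨ p3)), 0
5. ¬(□¬◇¬p1 → □□(p1 ∨ p3)), 0
6. □¬◇¬p1, 0
7. ¬□□(p1 ∨ p3), 0
8. ¬◇¬p1 → □(p1 ∨ p3), 0
9. ¬◇¬p1, 0
10. ◇¬p1, 0
11. ¬□(p1 ∨ p3), 1
12. ¬◇¬p1 → □(p1 ∨ p3), 1
13. ¬◇¬p1, 1
14. p1, 1
15. □(p1 ∨ p3), 1
16. p1 ∨ p3, 0
17. p1 ∨ p3, 1
18. p3, 0
19. p3, 1
20. ¬p1, 2
21. ¬◇¬p1 → □(p1 ∨ p3), 2
22. ¬◇¬p1, 2
23. p1, 2
Accessibility: 0R0, 0R1, 0R2, 1R0, 1R1, 2R0, 2R2
Branch closes: p1 and ¬p1 both at 2.
Every branch closes; the branch above is one of them.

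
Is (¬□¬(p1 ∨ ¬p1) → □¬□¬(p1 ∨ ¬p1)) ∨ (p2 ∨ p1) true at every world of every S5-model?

Yes, valid

Tableau for the negation ¬((¬□¬(p1 ∨ ¬p1) → □¬□¬(p1 ∨ ¬p1)) ∨ (p2 ∨ p1)):
1. ¬((¬□¬(p1 ∨ ¬p1) → □¬□¬(p1 ∨ ¬p1)) ∨ (p2 ∨ p1)), w0
2. ¬(¬□¬(p1 ∨ ¬p1) → □¬□¬(p1 ∨ ¬p1)), w0   [¬∨-rule on 1]
3. ¬(p2 ∨ p1), w0   [¬∨-rule on 1]
4. ¬□¬(p1 ∨ ¬p1), w0   [¬→-rule on 2]
5. ¬□¬□¬(p1 ∨ ¬p1), w0   [¬→-rule on 2]
6. ¬p2, w0   [¬∨-rule on 3]
7. ¬p1, w0   [¬∨-rule on 3]
8. p1 ∨ ¬p1, w1   [¬□-rule on 4: fresh world w1, w0Rw1]
9. ¬p1, w1   [∨-rule on 8 (branches; this branch)]
10. □¬(p1 ∨ ¬p1), w2   [¬□-rule on 5: fresh world w2, w0Rw2]
11. ¬(p1 ∨ ¬p1), w0   [□-rule on 10 via w2Rw0]
12. p1, w0   [¬∨-rule on 11]
Accessibility: w0Rw0, w0Rw1, w0Rw2, w1Rw0, w1Rw1, w1Rw2, w2Rw0, w2Rw1, w2Rw2
Branch closes: p1 and ¬p1 both at w0.
Every branch of the negation's tableau closes; the branch above is one of them.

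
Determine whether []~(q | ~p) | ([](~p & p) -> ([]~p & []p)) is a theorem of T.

Tableau for the negation ~([]~(q | ~p) | ([](~p & p) -> ([]~p & []p))):
1. ~([]~(q | ~p) | ([](~p & p) -> ([]~p & []p))), u
2. ~[]~(q | ~p), u
3. ~([](~p & p) -> ([]~p & []p)), u
4. [](~p & p), u
5. ~([]~p & []p), u
6. ~p & p, u
7. ~p, u
8. p, u
Accessibility: uRu
Branch closes: p and ~p both at u.
All branches of the negation close; one closing branch shown above.

Valid in T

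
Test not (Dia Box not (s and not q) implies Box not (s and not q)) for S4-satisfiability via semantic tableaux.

Yes, satisfiable

1. not (Dia Box not (s and not q) implies Box not (s and not q)), 0
2. Dia Box not (s and not q), 0
3. not Box not (s and not q), 0
4. Box not (s and not q), 1
5. not (s and not q), 1
6. q, 1
7. s and not q, 2
8. s, 2
9. not q, 2
Accessibility: 0R0, 0R1, 0R2, 1R1, 2R2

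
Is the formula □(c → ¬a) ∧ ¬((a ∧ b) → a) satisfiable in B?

1. □(c → ¬a) ∧ ¬((a ∧ b) → a), 0
2. □(c → ¬a), 0   [∧-rule on 1]
3. ¬((a ∧ b) → a), 0   [∧-rule on 1]
4. a ∧ b, 0   [¬→-rule on 3]
5. ¬a, 0   [¬→-rule on 3]
6. a, 0   [∧-rule on 4]
7. b, 0   [∧-rule on 4]
Accessibility: 0R0
Branch closes: a and ¬a both at 0.
(One branch shown.) All branches close.

Unsatisfiable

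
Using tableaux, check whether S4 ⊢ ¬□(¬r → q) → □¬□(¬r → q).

Tableau for the negation ¬(¬□(¬r → q) → □¬□(¬r → q)):
1. ¬(¬□(¬r → q) → □¬□(¬r → q)), u
2. ¬□(¬r → q), u
3. ¬□¬□(¬r → q), u
4. ¬(¬r → q), v
5. ¬r, v
6. ¬q, v
7. □(¬r → q), w
8. ¬r → q, w
9. q, w
Accessibility: uRu, uRv, uRw, vRv, wRw
The negation has an open branch (countermodel exists).

No, not valid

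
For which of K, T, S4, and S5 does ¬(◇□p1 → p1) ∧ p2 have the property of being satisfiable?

S4-tableau for the formula:
1. ¬(◇□p1 → p1) ∧ p2, 0
2. ¬(◇□p1 → p1), 0
3. p2, 0
4. ◇□p1, 0
5. ¬p1, 0
6. □p1, 1
7. p1, 1
Accessibility: 0R0, 0R1, 1R1
Complete open branch: satisfiable in S4, hence also in K, T (this S4-model is also a K-model and a T-model).
S5-tableau for the formula:
1. ¬(◇□p1 → p1) ∧ p2, 0
2. ¬(◇□p1 → p1), 0
3. p2, 0
4. ◇□p1, 0
5. ¬p1, 0
6. □p1, 1
7. p1, 0
Accessibility: 0R0, 0R1, 1R0, 1R1
Branch closes: p1 and ¬p1 both at 0.
Every branch closes (one shown): unsatisfiable in S5.

K, T, S4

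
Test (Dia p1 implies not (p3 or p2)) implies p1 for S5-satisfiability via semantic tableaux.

Satisfiable (open branch found)

1. (Dia p1 implies not (p3 or p2)) implies p1, 0
2. p1, 0   [implies-rule on 1 (branches; this branch)]
Accessibility: 0R0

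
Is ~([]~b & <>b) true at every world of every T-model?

Tableau for the negation []~b & <>b:
1. []~b & <>b, u
2. []~b, u   [&-rule on 1]
3. <>b, u   [&-rule on 1]
4. ~b, u   [[]-rule on 2 via uRu]
5. b, v   [<>-rule on 3: fresh world v, uRv]
6. ~b, v   [[]-rule on 2 via uRv]
Accessibility: uRu, uRv, vRv
Branch closes: b and ~b both at v.
Every branch of the negation's tableau closes; the branch above is one of them.

Valid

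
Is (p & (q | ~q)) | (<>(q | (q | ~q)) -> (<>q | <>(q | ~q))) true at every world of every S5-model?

Tableau for the negation ~((p & (q | ~q)) | (<>(q | (q | ~q)) -> (<>q | <>(q | ~q)))):
1. ~((p & (q | ~q)) | (<>(q | (q | ~q)) -> (<>q | <>(q | ~q)))), u
2. ~(p & (q | ~q)), u
3. ~(<>(q | (q | ~q)) -> (<>q | <>(q | ~q))), u
4. <>(q | (q | ~q)), u
5. ~(<>q | <>(q | ~q)), u
6. ~<>q, u
7. ~<>(q | ~q), u
8. ~q, u
9. ~(q | ~q), u
10. q, u
Accessibility: uRu
Branch closes: q and ~q both at u.
Every branch of the negation's tableau closes; the branch above is one of them.

Valid in S5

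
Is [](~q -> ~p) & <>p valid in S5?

Not valid

Tableau for the negation ~([](~q -> ~p) & <>p):
1. ~([](~q -> ~p) & <>p), u
2. ~<>p, u
3. ~p, u
Accessibility: uRu
The negation has an open branch (countermodel exists).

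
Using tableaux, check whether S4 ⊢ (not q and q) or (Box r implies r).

Tableau for the negation not ((not q and q) or (Box r implies r)):
1. not ((not q and q) or (Box r implies r)), u
2. not (not q and q), u   [neg-or-rule on 1]
3. not (Box r implies r), u   [neg-or-rule on 1]
4. Box r, u   [neg-implies-rule on 3]
5. not r, u   [neg-implies-rule on 3]
6. r, u   [Box-rule on 4 via uRu]
Accessibility: uRu
Branch closes: r and not r both at u.
All branches of the negation close; one closing branch shown above.

Valid in S4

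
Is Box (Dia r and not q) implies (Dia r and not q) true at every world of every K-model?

Tableau for the negation not (Box (Dia r and not q) implies (Dia r and not q)):
1. not (Box (Dia r and not q) implies (Dia r and not q)), u
2. Box (Dia r and not q), u
3. not (Dia r and not q), u
4. q, u
The negation has an open branch (countermodel exists).

Not valid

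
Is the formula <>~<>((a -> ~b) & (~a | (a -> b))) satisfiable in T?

Satisfiable (open branch found)

1. <>~<>((a -> ~b) & (~a | (a -> b))), w0
2. ~<>((a -> ~b) & (~a | (a -> b))), w1   [<>-rule on 1: fresh world w1, w0Rw1]
3. ~((a -> ~b) & (~a | (a -> b))), w1   [~<>-rule on 2 via w1Rw1]
4. ~(~a | (a -> b)), w1   [~&-rule on 3 (branches; this branch)]
5. a, w1   [~|-rule on 4]
6. ~(a -> b), w1   [~|-rule on 4]
7. ~b, w1   [~->-rule on 6]
Accessibility: w0Rw0, w0Rw1, w1Rw1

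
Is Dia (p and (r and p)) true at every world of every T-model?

Tableau for the negation not Dia (p and (r and p)):
1. not Dia (p and (r and p)), u
2. not (p and (r and p)), u   [neg-Dia-rule on 1 via uRu]
3. not (r and p), u   [neg-and-rule on 2 (branches; this branch)]
4. not p, u   [neg-and-rule on 3 (branches; this branch)]
Accessibility: uRu
The negation has an open branch (countermodel exists).

Not valid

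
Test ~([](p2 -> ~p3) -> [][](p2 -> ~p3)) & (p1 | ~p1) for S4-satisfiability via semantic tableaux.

1. ~([](p2 -> ~p3) -> [][](p2 -> ~p3)) & (p1 | ~p1), 0
2. ~([](p2 -> ~p3) -> [][](p2 -> ~p3)), 0
3. p1 | ~p1, 0
4. [](p2 -> ~p3), 0
5. ~[][](p2 -> ~p3), 0
6. p2 -> ~p3, 0
7. ~p1, 0
8. ~p3, 0
9. ~[](p2 -> ~p3), 1
10. p2 -> ~p3, 1
11. ~p3, 1
12. ~(p2 -> ~p3), 2
13. p2, 2
14. p3, 2
15. p2 -> ~p3, 2
16. ~p3, 2
Accessibility: 0R0, 0R1, 0R2, 1R1, 1R2, 2R2
Branch closes: p3 and ~p3 both at 2.
All branches of the tableau close; one closing branch shown above.

Unsatisfiable (every branch closes)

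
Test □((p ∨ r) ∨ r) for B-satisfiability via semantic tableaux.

1. □((p ∨ r) ∨ r), 0
2. (p ∨ r) ∨ r, 0   [□-rule on 1 via 0R0]
3. r, 0   [∨-rule on 2 (branches; this branch)]
Accessibility: 0R0

Yes, satisfiable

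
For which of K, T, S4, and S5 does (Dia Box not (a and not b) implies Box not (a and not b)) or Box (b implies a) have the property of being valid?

S4-tableau for the negation not ((Dia Box not (a and not b) implies Box not (a and not b)) or Box (b implies a)):
1. not ((Dia Box not (a and not b) implies Box not (a and not b)) or Box (b implies a)), u
2. not (Dia Box not (a and not b) implies Box not (a and not b)), u
3. not Box (b implies a), u
4. Dia Box not (a and not b), u
5. not Box not (a and not b), u
6. not (b implies a), v
7. b, v
8. not a, v
9. Box not (a and not b), w
10. not (a and not b), w
11. b, w
12. a and not b, x
13. a, x
14. not b, x
Accessibility: uRu, uRv, uRw, uRx, vRv, wRw, xRx
Complete open branch: countermodel on an S4-frame, so not valid in S4, nor in K, T (the same frame is also a K-frame and a T-frame).
S5-tableau for the negation not ((Dia Box not (a and not b) implies Box not (a and not b)) or Box (b implies a)):
1. not ((Dia Box not (a and not b) implies Box not (a and not b)) or Box (b implies a)), u
2. not (Dia Box not (a and not b) implies Box not (a and not b)), u
3. not Box (b implies a), u
4. Dia Box not (a and not b), u
5. not Box not (a and not b), u
6. not (b implies a), v
7. b, v
8. not a, v
9. Box not (a and not b), w
10. not (a and not b), u
11. not (a and not b), v
12. not (a and not b), w
13. b, u
14. b, w
15. a and not b, x
16. a, x
17. not b, x
18. not (a and not b), x
19. b, x
Accessibility: uRu, uRv, uRw, uRx, vRu, vRv, vRw, vRx, wRu, wRv, wRw, wRx, xRu, xRv, xRw, xRx
Branch closes: b and not b both at x.
Every branch closes (one shown): valid in S5.

S5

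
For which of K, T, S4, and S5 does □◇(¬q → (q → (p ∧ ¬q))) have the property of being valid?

T, S4, S5

T-tableau for the negation ¬□◇(¬q → (q → (p ∧ ¬q))):
1. ¬□◇(¬q → (q → (p ∧ ¬q))), 0
2. ¬◇(¬q → (q → (p ∧ ¬q))), 1
3. ¬(¬q → (q → (p ∧ ¬q))), 1
4. ¬q, 1
5. ¬(q → (p ∧ ¬q)), 1
6. q, 1
7. ¬(p ∧ ¬q), 1
Accessibility: 0R0, 0R1, 1R1
Branch closes: q and ¬q both at 1.
Every branch closes (one shown): valid in T, hence also in S4, S5 (every theorem of T is a theorem of S4 and S5).
K-tableau for the negation ¬□◇(¬q → (q → (p ∧ ¬q))):
1. ¬□◇(¬q → (q → (p ∧ ¬q))), 0
2. ¬◇(¬q → (q → (p ∧ ¬q))), 1
Accessibility: 0R1
Complete open branch: countermodel on a K-frame, so not valid in K.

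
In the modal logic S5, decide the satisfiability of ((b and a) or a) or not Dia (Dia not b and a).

1. ((b and a) or a) or not Dia (Dia not b and a), 0
2. not Dia (Dia not b and a), 0
3. not (Dia not b and a), 0
4. not a, 0
Accessibility: 0R0

Satisfiable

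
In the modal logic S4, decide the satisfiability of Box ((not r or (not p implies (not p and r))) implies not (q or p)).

Satisfiable (open branch found)

1. Box ((not r or (not p implies (not p and r))) implies not (q or p)), 0
2. (not r or (not p implies (not p and r))) implies not (q or p), 0
3. not (q or p), 0
4. not q, 0
5. not p, 0
Accessibility: 0R0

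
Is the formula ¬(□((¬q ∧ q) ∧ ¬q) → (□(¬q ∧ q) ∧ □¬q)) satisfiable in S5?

Unsatisfiable

1. ¬(□((¬q ∧ q) ∧ ¬q) → (□(¬q ∧ q) ∧ □¬q)), w0
2. □((¬q ∧ q) ∧ ¬q), w0
3. ¬(□(¬q ∧ q) ∧ □¬q), w0
4. (¬q ∧ q) ∧ ¬q, w0
5. ¬q ∧ q, w0
6. ¬q, w0
7. q, w0
Accessibility: w0Rw0
Branch closes: q and ¬q both at w0.
Every branch closes; the branch above is one of them.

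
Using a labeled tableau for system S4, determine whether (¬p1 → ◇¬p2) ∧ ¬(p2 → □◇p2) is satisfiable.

Yes, satisfiable

1. (¬p1 → ◇¬p2) ∧ ¬(p2 → □◇p2), w0
2. ¬p1 → ◇¬p2, w0
3. ¬(p2 → □◇p2), w0
4. p2, w0
5. ¬□◇p2, w0
6. ◇¬p2, w0
7. ¬◇p2, w1
8. ¬p2, w1
9. ¬p2, w2
Accessibility: w0Rw0, w0Rw1, w0Rw2, w1Rw1, w2Rw2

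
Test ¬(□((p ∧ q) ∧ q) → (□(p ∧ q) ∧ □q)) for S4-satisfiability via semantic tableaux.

1. ¬(□((p ∧ q) ∧ q) → (□(p ∧ q) ∧ □q)), w0
2. □((p ∧ q) ∧ q), w0
3. ¬(□(p ∧ q) ∧ □q), w0
4. (p ∧ q) ∧ q, w0
5. p ∧ q, w0
6. q, w0
7. p, w0
8. ¬□(p ∧ q), w0
9. ¬(p ∧ q), w1
10. (p ∧ q) ∧ q, w1
11. p ∧ q, w1
12. q, w1
13. p, w1
14. ¬q, w1
Accessibility: w0Rw0, w0Rw1, w1Rw1
Branch closes: q and ¬q both at w1.
Every branch closes; the branch above is one of them.

No, unsatisfiable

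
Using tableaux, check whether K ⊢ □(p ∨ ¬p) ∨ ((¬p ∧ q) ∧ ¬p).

Tableau for the negation ¬(□(p ∨ ¬p) ∨ ((¬p ∧ q) ∧ ¬p)):
1. ¬(□(p ∨ ¬p) ∨ ((¬p ∧ q) ∧ ¬p)), w0
2. ¬□(p ∨ ¬p), w0
3. ¬((¬p ∧ q) ∧ ¬p), w0
4. ¬(¬p ∧ q), w0
5. ¬q, w0
6. ¬(p ∨ ¬p), w1
7. ¬p, w1
8. p, w1
Accessibility: w0Rw1
Branch closes: p and ¬p both at w1.
All branches of the negation close; one closing branch shown above.

Yes, valid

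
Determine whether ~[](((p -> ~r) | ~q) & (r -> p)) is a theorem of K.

Invalid (countermodel exists)

Tableau for the negation [](((p -> ~r) | ~q) & (r -> p)):
1. [](((p -> ~r) | ~q) & (r -> p)), w0
The negation has an open branch (countermodel exists).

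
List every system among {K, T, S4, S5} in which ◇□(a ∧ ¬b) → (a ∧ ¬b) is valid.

S5

S5-tableau for the negation ¬(◇□(a ∧ ¬b) → (a ∧ ¬b)):
1. ¬(◇□(a ∧ ¬b) → (a ∧ ¬b)), 0
2. ◇□(a ∧ ¬b), 0
3. ¬(a ∧ ¬b), 0
4. b, 0
5. □(a ∧ ¬b), 1
6. a ∧ ¬b, 0
7. a, 0
8. ¬b, 0
Accessibility: 0R0, 0R1, 1R0, 1R1
Branch closes: b and ¬b both at 0.
Every branch closes (one shown): valid in S5.
S4-tableau for the negation ¬(◇□(a ∧ ¬b) → (a ∧ ¬b)):
1. ¬(◇□(a ∧ ¬b) → (a ∧ ¬b)), 0
2. ◇□(a ∧ ¬b), 0
3. ¬(a ∧ ¬b), 0
4. b, 0
5. □(a ∧ ¬b), 1
6. a ∧ ¬b, 1
7. a, 1
8. ¬b, 1
Accessibility: 0R0, 0R1, 1R1
Complete open branch: countermodel on an S4-frame, so not valid in S4, nor in K, T (the same frame is also a K-frame and a T-frame).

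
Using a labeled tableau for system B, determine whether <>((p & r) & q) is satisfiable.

Satisfiable

1. <>((p & r) & q), 0
2. (p & r) & q, 1
3. p & r, 1
4. q, 1
5. p, 1
6. r, 1
Accessibility: 0R0, 0R1, 1R0, 1R1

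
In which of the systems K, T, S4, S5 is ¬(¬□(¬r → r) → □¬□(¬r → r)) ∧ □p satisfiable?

K, T, S4

S4-tableau for the formula:
1. ¬(¬□(¬r → r) → □¬□(¬r → r)) ∧ □p, w0
2. ¬(¬□(¬r → r) → □¬□(¬r → r)), w0   [∧-rule on 1]
3. □p, w0   [∧-rule on 1]
4. ¬□(¬r → r), w0   [¬→-rule on 2]
5. ¬□¬□(¬r → r), w0   [¬→-rule on 2]
6. p, w0   [□-rule on 3 via w0Rw0]
7. ¬(¬r → r), w1   [¬□-rule on 4: fresh world w1, w0Rw1]
8. ¬r, w1   [¬→-rule on 7]
9. p, w1   [□-rule on 3 via w0Rw1]
10. □(¬r → r), w2   [¬□-rule on 5: fresh world w2, w0Rw2]
11. p, w2   [□-rule on 3 via w0Rw2]
12. ¬r → r, w2   [□-rule on 10 via w2Rw2]
13. r, w2   [→-rule on 12 (branches; this branch)]
Accessibility: w0Rw0, w0Rw1, w0Rw2, w1Rw1, w2Rw2
Complete open branch: satisfiable in S4, hence also in K, T (this S4-model is also a K-model and a T-model).
S5-tableau for the formula:
1. ¬(¬□(¬r → r) → □¬□(¬r → r)) ∧ □p, w0
2. ¬(¬□(¬r → r) → □¬□(¬r → r)), w0   [∧-rule on 1]
3. □p, w0   [∧-rule on 1]
4. ¬□(¬r → r), w0   [¬→-rule on 2]
5. ¬□¬□(¬r → r), w0   [¬→-rule on 2]
6. p, w0   [□-rule on 3 via w0Rw0]
7. ¬(¬r → r), w1   [¬□-rule on 4: fresh world w1, w0Rw1]
8. ¬r, w1   [¬→-rule on 7]
9. p, w1   [□-rule on 3 via w0Rw1]
10. □(¬r → r), w2   [¬□-rule on 5: fresh world w2, w0Rw2]
11. p, w2   [□-rule on 3 via w0Rw2]
12. ¬r → r, w0   [□-rule on 10 via w2Rw0]
13. ¬r → r, w1   [□-rule on 10 via w2Rw1]
14. ¬r → r, w2   [□-rule on 10 via w2Rw2]
15. r, w0   [→-rule on 12 (branches; this branch)]
16. r, w1   [→-rule on 13 (branches; this branch)]
Accessibility: w0Rw0, w0Rw1, w0Rw2, w1Rw0, w1Rw1, w1Rw2, w2Rw0, w2Rw1, w2Rw2
Branch closes: r and ¬r both at w1.
Every branch closes (one shown): unsatisfiable in S5.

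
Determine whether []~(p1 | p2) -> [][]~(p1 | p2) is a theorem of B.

Invalid (countermodel exists)

Tableau for the negation ~([]~(p1 | p2) -> [][]~(p1 | p2)):
1. ~([]~(p1 | p2) -> [][]~(p1 | p2)), u
2. []~(p1 | p2), u
3. ~[][]~(p1 | p2), u
4. ~(p1 | p2), u
5. ~p1, u
6. ~p2, u
7. ~[]~(p1 | p2), v
8. ~(p1 | p2), v
9. ~p1, v
10. ~p2, v
11. p1 | p2, w
12. p2, w
Accessibility: uRu, uRv, vRu, vRv, vRw, wRv, wRw
The negation has an open branch (countermodel exists).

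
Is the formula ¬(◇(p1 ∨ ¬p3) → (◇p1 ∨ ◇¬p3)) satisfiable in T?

Unsatisfiable (every branch closes)

1. ¬(◇(p1 ∨ ¬p3) → (◇p1 ∨ ◇¬p3)), 0
2. ◇(p1 ∨ ¬p3), 0   [¬→-rule on 1]
3. ¬(◇p1 ∨ ◇¬p3), 0   [¬→-rule on 1]
4. ¬◇p1, 0   [¬∨-rule on 3]
5. ¬◇¬p3, 0   [¬∨-rule on 3]
6. ¬p1, 0   [¬◇-rule on 4 via 0R0]
7. p3, 0   [¬◇-rule on 5 via 0R0]
8. p1 ∨ ¬p3, 1   [◇-rule on 2: fresh world 1, 0R1]
9. ¬p1, 1   [¬◇-rule on 4 via 0R1]
10. p3, 1   [¬◇-rule on 5 via 0R1]
11. ¬p3, 1   [∨-rule on 8 (branches; this branch)]
Accessibility: 0R0, 0R1, 1R1
Branch closes: p3 and ¬p3 both at 1.
All branches of the tableau close; one closing branch shown above.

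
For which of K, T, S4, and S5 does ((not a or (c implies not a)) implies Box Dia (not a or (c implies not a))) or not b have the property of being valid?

S4-tableau for the negation not (((not a or (c implies not a)) implies Box Dia (not a or (c implies not a))) or not b):
1. not (((not a or (c implies not a)) implies Box Dia (not a or (c implies not a))) or not b), u
2. not ((not a or (c implies not a)) implies Box Dia (not a or (c implies not a))), u   [neg-or-rule on 1]
3. b, u   [neg-or-rule on 1]
4. not a or (c implies not a), u   [neg-implies-rule on 2]
5. not Box Dia (not a or (c implies not a)), u   [neg-implies-rule on 2]
6. c implies not a, u   [or-rule on 4 (branches; this branch)]
7. not a, u   [implies-rule on 6 (branches; this branch)]
8. not Dia (not a or (c implies not a)), v   [neg-Box-rule on 5: fresh world v, uRv]
9. not (not a or (c implies not a)), v   [neg-Dia-rule on 8 via vRv]
10. a, v   [neg-or-rule on 9]
11. not (c implies not a), v   [neg-or-rule on 9]
12. c, v   [neg-implies-rule on 11]
Accessibility: uRu, uRv, vRv
Complete open branch: countermodel on an S4-frame, so not valid in S4, nor in K, T (the same frame is also a K-frame and a T-frame).
S5-tableau for the negation not (((not a or (c implies not a)) implies Box Dia (not a or (c implies not a))) or not b):
1. not (((not a or (c implies not a)) implies Box Dia (not a or (c implies not a))) or not b), u
2. not ((not a or (c implies not a)) implies Box Dia (not a or (c implies not a))), u   [neg-or-rule on 1]
3. b, u   [neg-or-rule on 1]
4. not a or (c implies not a), u   [neg-implies-rule on 2]
5. not Box Dia (not a or (c implies not a)), u   [neg-implies-rule on 2]
6. c implies not a, u   [or-rule on 4 (branches; this branch)]
7. not c, u   [implies-rule on 6 (branches; this branch)]
8. not Dia (not a or (c implies not a)), v   [neg-Box-rule on 5: fresh world v, uRv]
9. not (not a or (c implies not a)), u   [neg-Dia-rule on 8 via vRu]
10. a, u   [neg-or-rule on 9]
11. not (c implies not a), u   [neg-or-rule on 9]
12. c, u   [neg-implies-rule on 11]
Accessibility: uRu, uRv, vRu, vRv
Branch closes: c and not c both at u.
Every branch closes (one shown): valid in S5.

S5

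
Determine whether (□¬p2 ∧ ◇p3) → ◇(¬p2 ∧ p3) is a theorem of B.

Valid in B

Tableau for the negation ¬((□¬p2 ∧ ◇p3) → ◇(¬p2 ∧ p3)):
1. ¬((□¬p2 ∧ ◇p3) → ◇(¬p2 ∧ p3)), w0
2. □¬p2 ∧ ◇p3, w0
3. ¬◇(¬p2 ∧ p3), w0
4. □¬p2, w0
5. ◇p3, w0
6. ¬(¬p2 ∧ p3), w0
7. ¬p2, w0
8. ¬p3, w0
9. p3, w1
10. ¬(¬p2 ∧ p3), w1
11. ¬p2, w1
12. ¬p3, w1
Accessibility: w0Rw0, w0Rw1, w1Rw0, w1Rw1
Branch closes: p3 and ¬p3 both at w1.
Every branch of the negation's tableau closes; the branch above is one of them.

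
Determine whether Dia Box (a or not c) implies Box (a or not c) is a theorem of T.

Tableau for the negation not (Dia Box (a or not c) implies Box (a or not c)):
1. not (Dia Box (a or not c) implies Box (a or not c)), w0
2. Dia Box (a or not c), w0   [neg-implies-rule on 1]
3. not Box (a or not c), w0   [neg-implies-rule on 1]
4. Box (a or not c), w1   [Dia-rule on 2: fresh world w1, w0Rw1]
5. a or not c, w1   [Box-rule on 4 via w1Rw1]
6. not c, w1   [or-rule on 5 (branches; this branch)]
7. not (a or not c), w2   [neg-Box-rule on 3: fresh world w2, w0Rw2]
8. not a, w2   [neg-or-rule on 7]
9. c, w2   [neg-or-rule on 7]
Accessibility: w0Rw0, w0Rw1, w0Rw2, w1Rw1, w2Rw2
The negation has an open branch (countermodel exists).

Not valid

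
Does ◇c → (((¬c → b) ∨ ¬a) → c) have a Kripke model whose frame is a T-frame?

Satisfiable (open branch found)

1. ◇c → (((¬c → b) ∨ ¬a) → c), 0
2. ((¬c → b) ∨ ¬a) → c, 0
3. c, 0
Accessibility: 0R0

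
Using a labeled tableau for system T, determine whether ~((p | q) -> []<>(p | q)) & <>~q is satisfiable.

Satisfiable

1. ~((p | q) -> []<>(p | q)) & <>~q, w0
2. ~((p | q) -> []<>(p | q)), w0   [&-rule on 1]
3. <>~q, w0   [&-rule on 1]
4. p | q, w0   [~->-rule on 2]
5. ~[]<>(p | q), w0   [~->-rule on 2]
6. q, w0   [|-rule on 4 (branches; this branch)]
7. ~q, w1   [<>-rule on 3: fresh world w1, w0Rw1]
8. ~<>(p | q), w2   [~[]-rule on 5: fresh world w2, w0Rw2]
9. ~(p | q), w2   [~<>-rule on 8 via w2Rw2]
10. ~p, w2   [~|-rule on 9]
11. ~q, w2   [~|-rule on 9]
Accessibility: w0Rw0, w0Rw1, w0Rw2, w1Rw1, w2Rw2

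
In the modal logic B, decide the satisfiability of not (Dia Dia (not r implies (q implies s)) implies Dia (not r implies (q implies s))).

1. not (Dia Dia (not r implies (q implies s)) implies Dia (not r implies (q implies s))), u
2. Dia Dia (not r implies (q implies s)), u   [neg-implies-rule on 1]
3. not Dia (not r implies (q implies s)), u   [neg-implies-rule on 1]
4. not (not r implies (q implies s)), u   [neg-Dia-rule on 3 via uRu]
5. not r, u   [neg-implies-rule on 4]
6. not (q implies s), u   [neg-implies-rule on 4]
7. q, u   [neg-implies-rule on 6]
8. not s, u   [neg-implies-rule on 6]
9. Dia (not r implies (q implies s)), v   [Dia-rule on 2: fresh world v, uRv]
10. not (not r implies (q implies s)), v   [neg-Dia-rule on 3 via uRv]
11. not r, v   [neg-implies-rule on 10]
12. not (q implies s), v   [neg-implies-rule on 10]
13. q, v   [neg-implies-rule on 12]
14. not s, v   [neg-implies-rule on 12]
15. not r implies (q implies s), w   [Dia-rule on 9: fresh world w, vRw]
16. q implies s, w   [implies-rule on 15 (branches; this branch)]
17. s, w   [implies-rule on 16 (branches; this branch)]
Accessibility: uRu, uRv, vRu, vRv, vRw, wRv, wRw

Yes, satisfiable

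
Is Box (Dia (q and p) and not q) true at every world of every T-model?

Invalid (countermodel exists)

Tableau for the negation not Box (Dia (q and p) and not q):
1. not Box (Dia (q and p) and not q), w0
2. not (Dia (q and p) and not q), w1
3. q, w1
Accessibility: w0Rw0, w0Rw1, w1Rw1
The negation has an open branch (countermodel exists).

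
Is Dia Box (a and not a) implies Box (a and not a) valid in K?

Tableau for the negation not (Dia Box (a and not a) implies Box (a and not a)):
1. not (Dia Box (a and not a) implies Box (a and not a)), 0
2. Dia Box (a and not a), 0
3. not Box (a and not a), 0
4. Box (a and not a), 1
5. not (a and not a), 2
6. a, 2
Accessibility: 0R1, 0R2
The negation has an open branch (countermodel exists).

Not valid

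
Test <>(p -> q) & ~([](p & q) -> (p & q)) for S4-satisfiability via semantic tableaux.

1. <>(p -> q) & ~([](p & q) -> (p & q)), w0
2. <>(p -> q), w0
3. ~([](p & q) -> (p & q)), w0
4. [](p & q), w0
5. ~(p & q), w0
6. p & q, w0
7. p, w0
8. q, w0
9. ~q, w0
Accessibility: w0Rw0
Branch closes: q and ~q both at w0.
Every branch closes; the branch above is one of them.

Unsatisfiable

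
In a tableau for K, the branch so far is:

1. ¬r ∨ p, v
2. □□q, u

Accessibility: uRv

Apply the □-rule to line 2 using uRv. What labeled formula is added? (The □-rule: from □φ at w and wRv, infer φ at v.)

□q, v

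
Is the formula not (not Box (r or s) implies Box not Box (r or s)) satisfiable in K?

1. not (not Box (r or s) implies Box not Box (r or s)), u
2. not Box (r or s), u
3. not Box not Box (r or s), u
4. not (r or s), v
5. not r, v
6. not s, v
7. Box (r or s), w
Accessibility: uRv, uRw

Yes, satisfiable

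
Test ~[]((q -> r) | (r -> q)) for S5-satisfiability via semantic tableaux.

No, unsatisfiable

1. ~[]((q -> r) | (r -> q)), 0
2. ~((q -> r) | (r -> q)), 1   [~[]-rule on 1: fresh world 1, 0R1]
3. ~(q -> r), 1   [~|-rule on 2]
4. ~(r -> q), 1   [~|-rule on 2]
5. q, 1   [~->-rule on 3]
6. ~r, 1   [~->-rule on 3]
7. r, 1   [~->-rule on 4]
8. ~q, 1   [~->-rule on 4]
Accessibility: 0R0, 0R1, 1R0, 1R1
Branch closes: r and ~r both at 1.
(One branch shown.) All branches close.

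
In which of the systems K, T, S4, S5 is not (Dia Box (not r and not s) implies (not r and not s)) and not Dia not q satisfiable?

K, T, S4

S5-tableau for the formula:
1. not (Dia Box (not r and not s) implies (not r and not s)) and not Dia not q, 0
2. not (Dia Box (not r and not s) implies (not r and not s)), 0
3. not Dia not q, 0
4. Dia Box (not r and not s), 0
5. not (not r and not s), 0
6. q, 0
7. s, 0
8. Box (not r and not s), 1
9. q, 1
10. not r and not s, 0
11. not r, 0
12. not s, 0
Accessibility: 0R0, 0R1, 1R0, 1R1
Branch closes: s and not s both at 0.
Every branch closes (one shown): unsatisfiable in S5.
S4-tableau for the formula:
1. not (Dia Box (not r and not s) implies (not r and not s)) and not Dia not q, 0
2. not (Dia Box (not r and not s) implies (not r and not s)), 0
3. not Dia not q, 0
4. Dia Box (not r and not s), 0
5. not (not r and not s), 0
6. q, 0
7. s, 0
8. Box (not r and not s), 1
9. q, 1
10. not r and not s, 1
11. not r, 1
12. not s, 1
Accessibility: 0R0, 0R1, 1R1
Complete open branch: satisfiable in S4, hence also in K, T (this S4-model is also a K-model and a T-model).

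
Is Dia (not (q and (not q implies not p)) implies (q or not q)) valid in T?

Tableau for the negation not Dia (not (q and (not q implies not p)) implies (q or not q)):
1. not Dia (not (q and (not q implies not p)) implies (q or not q)), 0
2. not (not (q and (not q implies not p)) implies (q or not q)), 0
3. not (q and (not q implies not p)), 0
4. not (q or not q), 0
5. not q, 0
6. q, 0
Accessibility: 0R0
Branch closes: q and not q both at 0.
Every branch of the negation's tableau closes; the branch above is one of them.

Yes, valid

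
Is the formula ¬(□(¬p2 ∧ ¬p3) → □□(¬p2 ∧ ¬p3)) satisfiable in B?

Satisfiable

1. ¬(□(¬p2 ∧ ¬p3) → □□(¬p2 ∧ ¬p3)), w0
2. □(¬p2 ∧ ¬p3), w0
3. ¬□□(¬p2 ∧ ¬p3), w0
4. ¬p2 ∧ ¬p3, w0
5. ¬p2, w0
6. ¬p3, w0
7. ¬□(¬p2 ∧ ¬p3), w1
8. ¬p2 ∧ ¬p3, w1
9. ¬p2, w1
10. ¬p3, w1
11. ¬(¬p2 ∧ ¬p3), w2
12. p3, w2
Accessibility: w0Rw0, w0Rw1, w1Rw0, w1Rw1, w1Rw2, w2Rw1, w2Rw2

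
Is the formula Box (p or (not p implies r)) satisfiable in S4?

Satisfiable (open branch found)

1. Box (p or (not p implies r)), u
2. p or (not p implies r), u
3. not p implies r, u
4. r, u
Accessibility: uRu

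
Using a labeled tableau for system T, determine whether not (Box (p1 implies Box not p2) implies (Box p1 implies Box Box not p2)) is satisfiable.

1. not (Box (p1 implies Box not p2) implies (Box p1 implies Box Box not p2)), w0
2. Box (p1 implies Box not p2), w0
3. not (Box p1 implies Box Box not p2), w0
4. Box p1, w0
5. not Box Box not p2, w0
6. p1 implies Box not p2, w0
7. p1, w0
8. Box not p2, w0
9. not p2, w0
10. not Box not p2, w1
11. p1 implies Box not p2, w1
12. p1, w1
13. not p2, w1
14. Box not p2, w1
15. p2, w2
16. not p2, w2
Accessibility: w0Rw0, w0Rw1, w1Rw1, w1Rw2, w2Rw2
Branch closes: p2 and not p2 both at w2.
(One branch shown.) All branches close.

No, unsatisfiable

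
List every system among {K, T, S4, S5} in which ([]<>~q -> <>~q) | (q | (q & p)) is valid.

T-tableau for the negation ~(([]<>~q -> <>~q) | (q | (q & p))):
1. ~(([]<>~q -> <>~q) | (q | (q & p))), u
2. ~([]<>~q -> <>~q), u
3. ~(q | (q & p)), u
4. []<>~q, u
5. ~<>~q, u
6. ~q, u
7. ~(q & p), u
8. <>~q, u
9. q, u
Accessibility: uRu
Branch closes: q and ~q both at u.
Every branch closes (one shown): valid in T, hence also in S4, S5 (every theorem of T is a theorem of S4 and S5).
K-tableau for the negation ~(([]<>~q -> <>~q) | (q | (q & p))):
1. ~(([]<>~q -> <>~q) | (q | (q & p))), u
2. ~([]<>~q -> <>~q), u
3. ~(q | (q & p)), u
4. []<>~q, u
5. ~<>~q, u
6. ~q, u
7. ~(q & p), u
8. ~p, u
Complete open branch: countermodel on a K-frame, so not valid in K.

T, S4, S5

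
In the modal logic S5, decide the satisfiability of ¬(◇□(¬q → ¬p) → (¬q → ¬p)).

1. ¬(◇□(¬q → ¬p) → (¬q → ¬p)), u
2. ◇□(¬q → ¬p), u   [¬→-rule on 1]
3. ¬(¬q → ¬p), u   [¬→-rule on 1]
4. ¬q, u   [¬→-rule on 3]
5. p, u   [¬→-rule on 3]
6. □(¬q → ¬p), v   [◇-rule on 2: fresh world v, uRv]
7. ¬q → ¬p, u   [□-rule on 6 via vRu]
8. ¬q → ¬p, v   [□-rule on 6 via vRv]
9. ¬p, u   [→-rule on 7 (branches; this branch)]
Accessibility: uRu, uRv, vRu, vRv
Branch closes: p and ¬p both at u.
Every branch closes; the branch above is one of them.

Unsatisfiable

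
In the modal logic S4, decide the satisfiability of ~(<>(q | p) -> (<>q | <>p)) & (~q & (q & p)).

1. ~(<>(q | p) -> (<>q | <>p)) & (~q & (q & p)), w0
2. ~(<>(q | p) -> (<>q | <>p)), w0
3. ~q & (q & p), w0
4. <>(q | p), w0
5. ~(<>q | <>p), w0
6. ~q, w0
7. q & p, w0
8. ~<>q, w0
9. ~<>p, w0
10. q, w0
11. p, w0
Accessibility: w0Rw0
Branch closes: q and ~q both at w0.
All branches of the tableau close; one closing branch shown above.

Unsatisfiable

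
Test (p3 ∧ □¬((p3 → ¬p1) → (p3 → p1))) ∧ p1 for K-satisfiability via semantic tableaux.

1. (p3 ∧ □¬((p3 → ¬p1) → (p3 → p1))) ∧ p1, w0
2. p3 ∧ □¬((p3 → ¬p1) → (p3 → p1)), w0
3. p1, w0
4. p3, w0
5. □¬((p3 → ¬p1) → (p3 → p1)), w0

Yes, satisfiable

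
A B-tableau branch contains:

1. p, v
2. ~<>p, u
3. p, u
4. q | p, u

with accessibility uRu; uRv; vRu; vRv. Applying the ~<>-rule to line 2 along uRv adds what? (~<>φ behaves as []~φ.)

~p, v

~<>φ behaves as []~φ: propagate the negated body to each accessible world.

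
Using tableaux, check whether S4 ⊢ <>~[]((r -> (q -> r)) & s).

No, not valid

Tableau for the negation ~<>~[]((r -> (q -> r)) & s):
1. ~<>~[]((r -> (q -> r)) & s), w0
2. []((r -> (q -> r)) & s), w0   [~<>-rule on 1 via w0Rw0]
3. (r -> (q -> r)) & s, w0   [[]-rule on 2 via w0Rw0]
4. r -> (q -> r), w0   [&-rule on 3]
5. s, w0   [&-rule on 3]
6. q -> r, w0   [->-rule on 4 (branches; this branch)]
7. r, w0   [->-rule on 6 (branches; this branch)]
Accessibility: w0Rw0
The negation has an open branch (countermodel exists).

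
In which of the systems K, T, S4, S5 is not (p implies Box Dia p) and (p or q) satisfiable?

S4-tableau for the formula:
1. not (p implies Box Dia p) and (p or q), w0
2. not (p implies Box Dia p), w0
3. p or q, w0
4. p, w0
5. not Box Dia p, w0
6. q, w0
7. not Dia p, w1
8. not p, w1
Accessibility: w0Rw0, w0Rw1, w1Rw1
Complete open branch: satisfiable in S4, hence also in K, T (this S4-model is also a K-model and a T-model).
S5-tableau for the formula:
1. not (p implies Box Dia p) and (p or q), w0
2. not (p implies Box Dia p), w0
3. p or q, w0
4. p, w0
5. not Box Dia p, w0
6. q, w0
7. not Dia p, w1
8. not p, w0
Accessibility: w0Rw0, w0Rw1, w1Rw0, w1Rw1
Branch closes: p and not p both at w0.
Every branch closes (one shown): unsatisfiable in S5.

K, T, S4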